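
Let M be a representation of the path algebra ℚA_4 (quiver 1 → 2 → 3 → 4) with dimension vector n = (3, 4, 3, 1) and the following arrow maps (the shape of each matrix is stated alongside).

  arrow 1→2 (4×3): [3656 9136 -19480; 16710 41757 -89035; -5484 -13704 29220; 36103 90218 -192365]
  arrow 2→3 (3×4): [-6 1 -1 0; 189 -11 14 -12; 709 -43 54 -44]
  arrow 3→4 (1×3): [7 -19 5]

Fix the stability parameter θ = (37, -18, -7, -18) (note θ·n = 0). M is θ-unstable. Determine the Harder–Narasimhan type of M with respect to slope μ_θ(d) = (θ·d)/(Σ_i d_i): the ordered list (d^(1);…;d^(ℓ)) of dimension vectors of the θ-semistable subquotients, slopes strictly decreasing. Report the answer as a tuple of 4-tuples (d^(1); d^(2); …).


Via rank(M_{q-1}∘⋯∘M_p): M ≅ I[1,1], I[1,2], I[1,4], I[2,2], I[2,3], I[3,3].
μ_θ-semistable layers: μ^(1)=37; μ^(2)=19/2; μ^(3)=-3/2; μ^(4)=-7; μ^(5)=-18

((1, 0, 0, 0); (1, 1, 0, 0); (1, 1, 1, 1); (0, 0, 2, 0); (0, 2, 0, 0))


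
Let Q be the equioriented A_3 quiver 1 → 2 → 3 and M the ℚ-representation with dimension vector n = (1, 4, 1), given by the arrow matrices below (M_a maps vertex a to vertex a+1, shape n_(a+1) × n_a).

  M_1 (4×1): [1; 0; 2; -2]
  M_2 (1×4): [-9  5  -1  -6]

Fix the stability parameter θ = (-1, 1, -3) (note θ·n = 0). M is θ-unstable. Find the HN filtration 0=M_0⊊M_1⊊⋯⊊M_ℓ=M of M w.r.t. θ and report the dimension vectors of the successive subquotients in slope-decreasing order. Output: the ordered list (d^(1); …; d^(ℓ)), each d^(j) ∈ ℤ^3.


Barcode: M ≅ I[1,3], I[2,2]^3. HN layers by μ_θ (2 steps, strictly decreasing):
  μ^(1)=1; μ^(2)=-1

((0, 3, 0); (1, 1, 1))


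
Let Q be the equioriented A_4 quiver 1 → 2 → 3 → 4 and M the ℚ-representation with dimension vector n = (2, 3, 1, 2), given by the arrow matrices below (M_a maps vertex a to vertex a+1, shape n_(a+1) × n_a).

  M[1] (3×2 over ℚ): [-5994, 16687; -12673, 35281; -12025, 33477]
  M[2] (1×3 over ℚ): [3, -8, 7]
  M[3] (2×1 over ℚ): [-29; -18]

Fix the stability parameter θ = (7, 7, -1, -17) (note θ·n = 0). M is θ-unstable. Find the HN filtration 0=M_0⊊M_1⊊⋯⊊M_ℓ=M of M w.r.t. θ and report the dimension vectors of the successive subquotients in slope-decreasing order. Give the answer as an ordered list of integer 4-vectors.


Interval decomposition of M: I[1,2], I[1,4], I[2,2], I[4,4].
HN type (ℓ=3): μ^(1)=7; μ^(2)=-1; μ^(3)=-17

((1, 2, 0, 0); (1, 1, 1, 1); (0, 0, 0, 1))


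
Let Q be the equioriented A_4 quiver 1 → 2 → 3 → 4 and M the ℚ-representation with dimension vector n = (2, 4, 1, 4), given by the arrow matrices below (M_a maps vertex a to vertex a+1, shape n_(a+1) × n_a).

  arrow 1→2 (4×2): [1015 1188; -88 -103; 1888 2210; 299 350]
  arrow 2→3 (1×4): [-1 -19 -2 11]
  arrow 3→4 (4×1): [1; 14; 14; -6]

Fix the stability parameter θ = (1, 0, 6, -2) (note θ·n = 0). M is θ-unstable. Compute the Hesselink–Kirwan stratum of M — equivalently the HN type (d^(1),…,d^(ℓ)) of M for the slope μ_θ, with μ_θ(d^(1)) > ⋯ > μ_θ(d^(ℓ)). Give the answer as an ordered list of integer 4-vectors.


Interval decomposition of M: I[1,2], I[1,4], I[2,2]^2, I[4,4]^3.
HN type (ℓ=4): μ^(1)=2; μ^(2)=1/2; μ^(3)=0; μ^(4)=-2

((0, 0, 1, 1); (2, 2, 0, 0); (0, 2, 0, 0); (0, 0, 0, 3))


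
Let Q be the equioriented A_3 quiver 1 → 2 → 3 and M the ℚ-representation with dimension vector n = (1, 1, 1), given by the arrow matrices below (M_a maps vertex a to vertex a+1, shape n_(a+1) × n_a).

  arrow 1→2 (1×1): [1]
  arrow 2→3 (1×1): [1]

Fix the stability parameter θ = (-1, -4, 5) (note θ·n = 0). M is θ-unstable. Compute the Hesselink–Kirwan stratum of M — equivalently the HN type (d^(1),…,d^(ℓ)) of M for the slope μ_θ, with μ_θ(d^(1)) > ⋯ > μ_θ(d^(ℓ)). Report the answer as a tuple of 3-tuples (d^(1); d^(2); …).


Barcode: M ≅ I[1,3]. HN layers by μ_θ (2 steps, strictly decreasing):
  μ^(1)=5; μ^(2)=-5/2

((0, 0, 1); (1, 1, 0))


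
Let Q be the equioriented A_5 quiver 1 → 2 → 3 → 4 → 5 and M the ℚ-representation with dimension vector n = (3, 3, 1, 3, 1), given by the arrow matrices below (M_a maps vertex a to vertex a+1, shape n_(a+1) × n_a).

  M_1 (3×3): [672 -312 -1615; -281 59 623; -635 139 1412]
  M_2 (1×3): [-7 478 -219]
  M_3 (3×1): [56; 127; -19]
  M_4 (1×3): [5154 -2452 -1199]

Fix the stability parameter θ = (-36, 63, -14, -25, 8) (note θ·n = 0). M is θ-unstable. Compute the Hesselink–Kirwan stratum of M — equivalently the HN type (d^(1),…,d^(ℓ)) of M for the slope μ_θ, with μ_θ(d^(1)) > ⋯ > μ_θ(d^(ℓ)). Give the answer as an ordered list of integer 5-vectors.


Interval decomposition of M: I[1,2]^2, I[1,5], I[4,4]^2.
HN type (ℓ=4): μ^(1)=63; μ^(2)=8; μ^(3)=-25; μ^(4)=-36

((0, 2, 0, 0, 0); (0, 1, 1, 1, 1); (0, 0, 0, 2, 0); (3, 0, 0, 0, 0))


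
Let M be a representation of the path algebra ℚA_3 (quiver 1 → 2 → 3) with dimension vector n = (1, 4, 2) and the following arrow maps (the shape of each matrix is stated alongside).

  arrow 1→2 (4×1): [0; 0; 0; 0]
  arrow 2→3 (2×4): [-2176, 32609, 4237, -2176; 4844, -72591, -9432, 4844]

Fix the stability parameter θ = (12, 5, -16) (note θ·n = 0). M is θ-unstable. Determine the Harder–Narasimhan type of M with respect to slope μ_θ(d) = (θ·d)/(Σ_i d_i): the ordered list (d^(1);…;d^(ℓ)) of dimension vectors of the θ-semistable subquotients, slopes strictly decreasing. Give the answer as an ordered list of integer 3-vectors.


Via rank(M_{q-1}∘⋯∘M_p): M ≅ I[1,1], I[2,2]^2, I[2,3]^2.
μ_θ-semistable layers: μ^(1)=12; μ^(2)=5; μ^(3)=-11/2

((1, 0, 0); (0, 2, 0); (0, 2, 2))


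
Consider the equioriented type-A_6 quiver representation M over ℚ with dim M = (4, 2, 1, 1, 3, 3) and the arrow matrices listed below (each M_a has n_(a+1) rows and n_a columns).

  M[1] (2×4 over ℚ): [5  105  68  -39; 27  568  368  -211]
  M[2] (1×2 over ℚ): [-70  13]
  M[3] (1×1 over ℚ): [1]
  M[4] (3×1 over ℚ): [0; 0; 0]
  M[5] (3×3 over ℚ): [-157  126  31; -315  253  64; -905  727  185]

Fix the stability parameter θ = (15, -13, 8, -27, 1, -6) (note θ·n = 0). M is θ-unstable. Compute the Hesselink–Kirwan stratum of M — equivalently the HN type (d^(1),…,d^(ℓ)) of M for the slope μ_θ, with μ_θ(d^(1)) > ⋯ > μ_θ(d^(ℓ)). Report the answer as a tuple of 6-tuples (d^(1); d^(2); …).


Barcode: M ≅ I[1,1]^2, I[1,2], I[1,4], I[5,6]^3. HN layers by μ_θ (4 steps, strictly decreasing):
  μ^(1)=15; μ^(2)=1; μ^(3)=-5/2; μ^(4)=-17/4

((2, 0, 0, 0, 0, 0); (1, 1, 0, 0, 0, 0); (0, 0, 0, 0, 3, 3); (1, 1, 1, 1, 0, 0))


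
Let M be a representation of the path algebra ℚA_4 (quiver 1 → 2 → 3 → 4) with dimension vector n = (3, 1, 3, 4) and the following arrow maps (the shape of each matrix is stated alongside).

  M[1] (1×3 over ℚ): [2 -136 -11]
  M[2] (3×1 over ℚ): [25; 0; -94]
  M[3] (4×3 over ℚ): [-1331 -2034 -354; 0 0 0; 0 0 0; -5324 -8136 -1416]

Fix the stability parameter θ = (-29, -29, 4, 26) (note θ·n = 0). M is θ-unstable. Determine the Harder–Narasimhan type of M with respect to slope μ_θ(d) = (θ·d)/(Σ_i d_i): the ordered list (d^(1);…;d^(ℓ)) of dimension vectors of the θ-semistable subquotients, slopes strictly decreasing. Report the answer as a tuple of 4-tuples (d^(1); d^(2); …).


Interval decomposition of M: I[1,1]^2, I[1,4], I[3,3]^2, I[4,4]^3.
HN type (ℓ=3): μ^(1)=26; μ^(2)=4; μ^(3)=-29

((0, 0, 0, 4); (0, 0, 3, 0); (3, 1, 0, 0))


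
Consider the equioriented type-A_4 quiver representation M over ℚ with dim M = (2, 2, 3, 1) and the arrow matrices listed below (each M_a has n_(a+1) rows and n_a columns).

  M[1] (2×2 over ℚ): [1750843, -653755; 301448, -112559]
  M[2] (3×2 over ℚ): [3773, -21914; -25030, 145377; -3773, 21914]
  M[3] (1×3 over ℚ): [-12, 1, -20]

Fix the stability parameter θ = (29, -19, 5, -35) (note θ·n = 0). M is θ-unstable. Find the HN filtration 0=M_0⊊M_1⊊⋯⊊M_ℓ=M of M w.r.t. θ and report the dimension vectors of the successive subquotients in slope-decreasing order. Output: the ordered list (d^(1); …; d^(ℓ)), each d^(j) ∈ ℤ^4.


Via rank(M_{q-1}∘⋯∘M_p): M ≅ I[1,3], I[1,4], I[3,3].
μ_θ-semistable layers: μ^(1)=5; μ^(2)=-5

((1, 1, 2, 0); (1, 1, 1, 1))


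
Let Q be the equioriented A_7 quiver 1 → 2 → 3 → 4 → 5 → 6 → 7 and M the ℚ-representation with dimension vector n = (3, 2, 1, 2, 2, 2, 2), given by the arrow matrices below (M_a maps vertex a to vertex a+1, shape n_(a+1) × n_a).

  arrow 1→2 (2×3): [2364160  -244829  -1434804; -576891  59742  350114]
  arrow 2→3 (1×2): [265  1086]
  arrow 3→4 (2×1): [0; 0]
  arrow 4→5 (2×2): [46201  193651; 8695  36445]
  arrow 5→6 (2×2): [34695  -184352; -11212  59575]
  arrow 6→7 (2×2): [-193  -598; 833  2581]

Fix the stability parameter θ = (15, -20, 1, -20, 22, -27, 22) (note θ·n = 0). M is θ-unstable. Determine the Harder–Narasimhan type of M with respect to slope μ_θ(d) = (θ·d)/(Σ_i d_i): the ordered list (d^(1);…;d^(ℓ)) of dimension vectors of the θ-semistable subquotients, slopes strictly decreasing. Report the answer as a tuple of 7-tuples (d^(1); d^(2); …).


Interval decomposition of M: I[1,1], I[1,2], I[1,3], I[4,4], I[4,7], I[5,7].
HN type (ℓ=5): μ^(1)=22; μ^(2)=15; μ^(3)=1; μ^(4)=-5/2; μ^(5)=-20

((0, 0, 0, 0, 0, 0, 2); (1, 0, 0, 0, 0, 0, 0); (0, 0, 1, 0, 0, 0, 0); (2, 2, 0, 0, 2, 2, 0); (0, 0, 0, 2, 0, 0, 0))


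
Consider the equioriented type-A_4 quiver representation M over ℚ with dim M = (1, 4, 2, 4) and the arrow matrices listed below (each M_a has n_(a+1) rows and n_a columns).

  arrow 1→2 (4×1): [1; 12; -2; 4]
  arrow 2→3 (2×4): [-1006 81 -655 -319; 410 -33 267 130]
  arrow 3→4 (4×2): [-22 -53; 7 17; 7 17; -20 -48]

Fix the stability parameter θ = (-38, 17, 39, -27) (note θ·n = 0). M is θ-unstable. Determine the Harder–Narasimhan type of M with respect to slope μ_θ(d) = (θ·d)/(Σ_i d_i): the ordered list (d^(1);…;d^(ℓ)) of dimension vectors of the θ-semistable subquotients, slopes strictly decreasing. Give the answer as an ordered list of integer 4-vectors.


Interval decomposition of M: I[1,2], I[2,2], I[2,4]^2, I[4,4]^2.
HN type (ℓ=4): μ^(1)=17; μ^(2)=29/3; μ^(3)=-27; μ^(4)=-38

((0, 2, 0, 0); (0, 2, 2, 2); (0, 0, 0, 2); (1, 0, 0, 0))


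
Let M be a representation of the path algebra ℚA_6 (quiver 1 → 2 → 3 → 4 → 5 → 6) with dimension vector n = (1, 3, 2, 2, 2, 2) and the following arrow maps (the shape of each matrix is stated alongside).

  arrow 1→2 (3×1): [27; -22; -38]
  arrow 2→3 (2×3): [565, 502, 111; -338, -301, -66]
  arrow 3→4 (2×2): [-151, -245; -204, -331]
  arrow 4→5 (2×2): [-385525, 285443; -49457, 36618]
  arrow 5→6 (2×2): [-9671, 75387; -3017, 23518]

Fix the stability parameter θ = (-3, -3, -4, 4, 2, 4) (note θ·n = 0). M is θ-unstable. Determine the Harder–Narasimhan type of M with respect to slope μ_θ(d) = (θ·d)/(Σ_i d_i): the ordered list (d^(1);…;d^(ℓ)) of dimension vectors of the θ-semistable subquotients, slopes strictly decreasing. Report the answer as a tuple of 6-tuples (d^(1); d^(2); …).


Interval decomposition of M: I[1,6], I[2,2], I[2,6].
HN type (ℓ=5): μ^(1)=4; μ^(2)=3; μ^(3)=-3; μ^(4)=-10/3; μ^(5)=-7/2

((0, 0, 0, 0, 0, 2); (0, 0, 0, 2, 2, 0); (0, 1, 0, 0, 0, 0); (1, 1, 1, 0, 0, 0); (0, 1, 1, 0, 0, 0))


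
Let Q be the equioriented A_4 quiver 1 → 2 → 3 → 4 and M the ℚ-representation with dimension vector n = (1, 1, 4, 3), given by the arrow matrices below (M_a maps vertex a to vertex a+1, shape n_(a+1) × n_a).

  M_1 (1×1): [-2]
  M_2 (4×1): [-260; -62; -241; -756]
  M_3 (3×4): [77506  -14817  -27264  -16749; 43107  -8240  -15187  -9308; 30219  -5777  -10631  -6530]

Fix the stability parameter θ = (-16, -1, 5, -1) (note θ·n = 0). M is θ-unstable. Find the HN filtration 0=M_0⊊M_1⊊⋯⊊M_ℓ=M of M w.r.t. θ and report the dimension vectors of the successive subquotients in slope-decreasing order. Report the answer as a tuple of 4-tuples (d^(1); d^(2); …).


Interval decomposition of M: I[1,4], I[3,3], I[3,4]^2.
HN type (ℓ=4): μ^(1)=5; μ^(2)=2; μ^(3)=-1; μ^(4)=-16

((0, 0, 1, 0); (0, 0, 3, 3); (0, 1, 0, 0); (1, 0, 0, 0))


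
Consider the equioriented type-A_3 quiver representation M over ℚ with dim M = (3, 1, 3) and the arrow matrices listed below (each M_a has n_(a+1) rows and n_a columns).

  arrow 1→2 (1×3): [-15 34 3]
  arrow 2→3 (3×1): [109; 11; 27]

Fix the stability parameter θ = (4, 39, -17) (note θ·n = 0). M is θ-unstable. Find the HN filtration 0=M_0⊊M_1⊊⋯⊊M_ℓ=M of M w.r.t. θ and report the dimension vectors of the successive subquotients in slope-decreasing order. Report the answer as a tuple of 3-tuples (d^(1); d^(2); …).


Interval decomposition of M: I[1,1]^2, I[1,3], I[3,3]^2.
HN type (ℓ=3): μ^(1)=11; μ^(2)=4; μ^(3)=-17

((0, 1, 1); (3, 0, 0); (0, 0, 2))


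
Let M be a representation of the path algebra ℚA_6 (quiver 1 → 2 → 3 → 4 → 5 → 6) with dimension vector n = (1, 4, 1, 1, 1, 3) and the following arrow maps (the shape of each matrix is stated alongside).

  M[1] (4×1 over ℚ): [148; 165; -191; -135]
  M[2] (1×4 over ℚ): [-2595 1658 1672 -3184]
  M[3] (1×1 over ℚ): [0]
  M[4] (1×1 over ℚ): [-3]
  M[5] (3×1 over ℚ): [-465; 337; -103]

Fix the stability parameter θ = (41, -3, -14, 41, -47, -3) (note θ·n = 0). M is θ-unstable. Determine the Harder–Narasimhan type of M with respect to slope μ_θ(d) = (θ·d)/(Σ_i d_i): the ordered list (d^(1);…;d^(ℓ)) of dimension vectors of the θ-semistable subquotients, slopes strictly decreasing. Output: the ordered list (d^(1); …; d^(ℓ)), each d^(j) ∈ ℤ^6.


Interval decomposition of M: I[1,3], I[2,2]^3, I[4,6], I[6,6]^2.
HN type (ℓ=2): μ^(1)=8; μ^(2)=-3

((1, 1, 1, 0, 0, 0); (0, 3, 0, 1, 1, 3))


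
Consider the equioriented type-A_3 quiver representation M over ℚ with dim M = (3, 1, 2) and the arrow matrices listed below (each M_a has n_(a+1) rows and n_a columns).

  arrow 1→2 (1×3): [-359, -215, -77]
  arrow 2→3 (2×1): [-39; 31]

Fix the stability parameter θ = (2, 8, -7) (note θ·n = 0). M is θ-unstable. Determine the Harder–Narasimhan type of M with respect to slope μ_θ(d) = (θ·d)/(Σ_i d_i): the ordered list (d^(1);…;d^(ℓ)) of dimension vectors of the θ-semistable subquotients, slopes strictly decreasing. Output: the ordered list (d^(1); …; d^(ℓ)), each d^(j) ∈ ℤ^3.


Via rank(M_{q-1}∘⋯∘M_p): M ≅ I[1,1]^2, I[1,3], I[3,3].
μ_θ-semistable layers: μ^(1)=2; μ^(2)=1; μ^(3)=-7

((2, 0, 0); (1, 1, 1); (0, 0, 1))


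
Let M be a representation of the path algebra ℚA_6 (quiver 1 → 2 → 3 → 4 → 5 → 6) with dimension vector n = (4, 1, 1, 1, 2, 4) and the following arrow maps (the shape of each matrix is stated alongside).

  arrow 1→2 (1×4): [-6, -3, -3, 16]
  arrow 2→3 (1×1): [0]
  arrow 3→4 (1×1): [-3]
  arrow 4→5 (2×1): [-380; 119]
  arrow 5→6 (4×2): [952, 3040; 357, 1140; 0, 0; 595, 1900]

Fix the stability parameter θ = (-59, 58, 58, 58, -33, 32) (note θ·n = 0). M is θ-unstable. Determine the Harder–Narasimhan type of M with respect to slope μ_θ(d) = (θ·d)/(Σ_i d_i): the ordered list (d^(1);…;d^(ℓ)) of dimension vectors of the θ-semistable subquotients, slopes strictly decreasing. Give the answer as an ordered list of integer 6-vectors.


Via rank(M_{q-1}∘⋯∘M_p): M ≅ I[1,1]^3, I[1,2], I[3,5], I[5,6], I[6,6]^3.
μ_θ-semistable layers: μ^(1)=58; μ^(2)=32; μ^(3)=83/3; μ^(4)=-33; μ^(5)=-59

((0, 1, 0, 0, 0, 0); (0, 0, 0, 0, 0, 4); (0, 0, 1, 1, 1, 0); (0, 0, 0, 0, 1, 0); (4, 0, 0, 0, 0, 0))


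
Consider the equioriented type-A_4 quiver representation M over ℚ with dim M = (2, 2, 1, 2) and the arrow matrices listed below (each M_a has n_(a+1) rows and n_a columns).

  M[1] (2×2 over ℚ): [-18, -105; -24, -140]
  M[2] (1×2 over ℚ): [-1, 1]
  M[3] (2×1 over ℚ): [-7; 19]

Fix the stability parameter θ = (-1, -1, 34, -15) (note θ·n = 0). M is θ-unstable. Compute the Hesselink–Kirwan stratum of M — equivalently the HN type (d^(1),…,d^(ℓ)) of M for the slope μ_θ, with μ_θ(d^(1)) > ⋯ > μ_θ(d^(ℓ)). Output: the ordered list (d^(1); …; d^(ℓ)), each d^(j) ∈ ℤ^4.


Barcode: M ≅ I[1,1], I[1,4], I[2,2], I[4,4]. HN layers by μ_θ (3 steps, strictly decreasing):
  μ^(1)=19/2; μ^(2)=-1; μ^(3)=-15

((0, 0, 1, 1); (2, 2, 0, 0); (0, 0, 0, 1))


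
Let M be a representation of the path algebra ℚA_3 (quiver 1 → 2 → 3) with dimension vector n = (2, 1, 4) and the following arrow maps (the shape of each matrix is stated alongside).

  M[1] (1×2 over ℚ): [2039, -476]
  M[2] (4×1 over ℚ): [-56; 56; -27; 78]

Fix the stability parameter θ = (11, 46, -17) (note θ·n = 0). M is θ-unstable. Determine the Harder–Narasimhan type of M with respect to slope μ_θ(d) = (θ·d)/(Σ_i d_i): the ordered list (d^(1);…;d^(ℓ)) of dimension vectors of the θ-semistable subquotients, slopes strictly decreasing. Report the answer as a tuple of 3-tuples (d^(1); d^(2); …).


Interval decomposition of M: I[1,1], I[1,3], I[3,3]^3.
HN type (ℓ=3): μ^(1)=29/2; μ^(2)=11; μ^(3)=-17

((0, 1, 1); (2, 0, 0); (0, 0, 3))


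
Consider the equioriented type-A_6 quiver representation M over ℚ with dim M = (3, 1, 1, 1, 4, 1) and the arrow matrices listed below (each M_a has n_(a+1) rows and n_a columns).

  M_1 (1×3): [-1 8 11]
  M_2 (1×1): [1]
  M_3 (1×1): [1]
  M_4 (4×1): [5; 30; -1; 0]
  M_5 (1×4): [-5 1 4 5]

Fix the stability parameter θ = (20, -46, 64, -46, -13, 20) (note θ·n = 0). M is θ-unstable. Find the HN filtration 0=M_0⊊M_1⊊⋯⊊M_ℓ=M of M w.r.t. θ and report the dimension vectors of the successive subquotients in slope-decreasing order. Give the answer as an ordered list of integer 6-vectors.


Via rank(M_{q-1}∘⋯∘M_p): M ≅ I[1,1]^2, I[1,6], I[5,5]^3.
μ_θ-semistable layers: μ^(1)=20; μ^(2)=5/3; μ^(3)=-13

((2, 0, 0, 0, 0, 1); (0, 0, 1, 1, 1, 0); (1, 1, 0, 0, 3, 0))


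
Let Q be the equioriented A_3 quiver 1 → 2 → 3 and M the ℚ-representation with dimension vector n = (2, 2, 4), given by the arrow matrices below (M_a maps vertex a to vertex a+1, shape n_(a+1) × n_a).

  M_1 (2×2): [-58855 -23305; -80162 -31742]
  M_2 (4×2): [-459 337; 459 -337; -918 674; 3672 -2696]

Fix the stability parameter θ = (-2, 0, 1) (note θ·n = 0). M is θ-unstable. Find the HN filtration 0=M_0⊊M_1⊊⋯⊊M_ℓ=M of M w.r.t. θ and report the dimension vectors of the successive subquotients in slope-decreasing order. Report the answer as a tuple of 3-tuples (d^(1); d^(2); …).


Via rank(M_{q-1}∘⋯∘M_p): M ≅ I[1,1], I[1,3], I[2,2], I[3,3]^3.
μ_θ-semistable layers: μ^(1)=1; μ^(2)=0; μ^(3)=-2

((0, 0, 4); (0, 2, 0); (2, 0, 0))


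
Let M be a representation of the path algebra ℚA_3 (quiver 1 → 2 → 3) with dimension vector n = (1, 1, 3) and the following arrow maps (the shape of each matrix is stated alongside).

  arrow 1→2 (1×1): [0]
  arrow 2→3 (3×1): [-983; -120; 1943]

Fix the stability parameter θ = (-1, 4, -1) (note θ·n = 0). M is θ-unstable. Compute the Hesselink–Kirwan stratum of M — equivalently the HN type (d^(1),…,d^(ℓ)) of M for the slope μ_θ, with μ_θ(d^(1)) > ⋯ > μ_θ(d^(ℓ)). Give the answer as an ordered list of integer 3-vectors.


Barcode: M ≅ I[1,1], I[2,3], I[3,3]^2. HN layers by μ_θ (2 steps, strictly decreasing):
  μ^(1)=3/2; μ^(2)=-1

((0, 1, 1); (1, 0, 2))


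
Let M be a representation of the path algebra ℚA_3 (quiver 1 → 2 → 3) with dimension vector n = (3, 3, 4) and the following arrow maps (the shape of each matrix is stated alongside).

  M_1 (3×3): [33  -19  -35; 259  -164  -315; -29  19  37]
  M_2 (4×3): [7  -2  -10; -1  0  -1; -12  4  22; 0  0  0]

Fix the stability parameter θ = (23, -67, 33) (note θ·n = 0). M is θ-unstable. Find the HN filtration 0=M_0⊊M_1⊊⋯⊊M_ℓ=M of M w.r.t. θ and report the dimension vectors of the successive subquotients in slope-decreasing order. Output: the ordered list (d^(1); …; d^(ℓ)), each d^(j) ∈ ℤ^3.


Barcode: M ≅ I[1,2], I[1,3]^2, I[3,3]^2. HN layers by μ_θ (2 steps, strictly decreasing):
  μ^(1)=33; μ^(2)=-22

((0, 0, 4); (3, 3, 0))


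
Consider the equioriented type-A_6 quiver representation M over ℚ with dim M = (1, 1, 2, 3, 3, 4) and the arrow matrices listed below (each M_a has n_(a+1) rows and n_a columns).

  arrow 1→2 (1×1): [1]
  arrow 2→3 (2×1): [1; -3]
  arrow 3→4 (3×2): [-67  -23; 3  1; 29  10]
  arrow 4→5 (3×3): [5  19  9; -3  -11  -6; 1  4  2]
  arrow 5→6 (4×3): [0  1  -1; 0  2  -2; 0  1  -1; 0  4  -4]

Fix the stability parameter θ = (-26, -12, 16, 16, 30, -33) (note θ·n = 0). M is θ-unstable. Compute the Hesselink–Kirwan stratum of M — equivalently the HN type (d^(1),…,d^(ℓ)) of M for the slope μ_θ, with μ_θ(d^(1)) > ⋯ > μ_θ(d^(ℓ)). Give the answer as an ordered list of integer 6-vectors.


Barcode: M ≅ I[1,5], I[3,6], I[4,5], I[6,6]^3. HN layers by μ_θ (6 steps, strictly decreasing):
  μ^(1)=30; μ^(2)=16; μ^(3)=29/4; μ^(4)=-12; μ^(5)=-26; μ^(6)=-33

((0, 0, 0, 0, 2, 0); (0, 0, 1, 2, 0, 0); (0, 0, 1, 1, 1, 1); (0, 1, 0, 0, 0, 0); (1, 0, 0, 0, 0, 0); (0, 0, 0, 0, 0, 3))


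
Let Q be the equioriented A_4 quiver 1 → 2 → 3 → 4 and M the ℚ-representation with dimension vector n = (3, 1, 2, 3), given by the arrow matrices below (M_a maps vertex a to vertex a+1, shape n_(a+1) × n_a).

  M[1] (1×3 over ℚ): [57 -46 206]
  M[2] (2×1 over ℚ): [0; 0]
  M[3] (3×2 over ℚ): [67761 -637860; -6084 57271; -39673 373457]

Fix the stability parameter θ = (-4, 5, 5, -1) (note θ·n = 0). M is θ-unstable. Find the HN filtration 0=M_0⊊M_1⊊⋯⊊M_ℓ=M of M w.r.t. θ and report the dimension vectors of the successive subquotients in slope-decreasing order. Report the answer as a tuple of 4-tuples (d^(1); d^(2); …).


Interval decomposition of M: I[1,1]^2, I[1,2], I[3,4]^2, I[4,4].
HN type (ℓ=4): μ^(1)=5; μ^(2)=2; μ^(3)=-1; μ^(4)=-4

((0, 1, 0, 0); (0, 0, 2, 2); (0, 0, 0, 1); (3, 0, 0, 0))


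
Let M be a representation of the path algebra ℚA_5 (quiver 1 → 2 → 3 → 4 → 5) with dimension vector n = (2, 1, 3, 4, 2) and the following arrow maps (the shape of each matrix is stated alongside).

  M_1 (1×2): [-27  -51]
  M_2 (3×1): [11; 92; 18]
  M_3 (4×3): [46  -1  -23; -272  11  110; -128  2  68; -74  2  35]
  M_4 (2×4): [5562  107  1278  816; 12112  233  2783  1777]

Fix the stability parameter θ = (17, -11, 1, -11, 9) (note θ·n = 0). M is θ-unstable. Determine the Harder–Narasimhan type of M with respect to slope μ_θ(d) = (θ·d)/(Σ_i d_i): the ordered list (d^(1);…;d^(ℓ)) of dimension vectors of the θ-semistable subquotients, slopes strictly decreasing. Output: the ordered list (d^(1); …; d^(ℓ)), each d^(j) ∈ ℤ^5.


Barcode: M ≅ I[1,1], I[1,3], I[3,5]^2, I[4,4]^2. HN layers by μ_θ (5 steps, strictly decreasing):
  μ^(1)=17; μ^(2)=9; μ^(3)=7/3; μ^(4)=-5; μ^(5)=-11

((1, 0, 0, 0, 0); (0, 0, 0, 0, 2); (1, 1, 1, 0, 0); (0, 0, 2, 2, 0); (0, 0, 0, 2, 0))


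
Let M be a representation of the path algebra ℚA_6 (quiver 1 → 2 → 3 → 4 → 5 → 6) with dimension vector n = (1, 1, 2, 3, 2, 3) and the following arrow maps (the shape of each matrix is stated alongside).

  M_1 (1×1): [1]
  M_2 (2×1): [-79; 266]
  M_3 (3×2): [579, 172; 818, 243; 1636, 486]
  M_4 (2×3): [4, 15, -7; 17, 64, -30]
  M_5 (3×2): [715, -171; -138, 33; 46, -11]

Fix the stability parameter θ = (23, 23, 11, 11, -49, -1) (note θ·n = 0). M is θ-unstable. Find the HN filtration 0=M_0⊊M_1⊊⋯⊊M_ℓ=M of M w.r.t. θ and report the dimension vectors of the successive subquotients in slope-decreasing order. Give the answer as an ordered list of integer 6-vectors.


Interval decomposition of M: I[1,6], I[3,6], I[4,4], I[6,6].
HN type (ℓ=4): μ^(1)=11; μ^(2)=3; μ^(3)=-1; μ^(4)=-9

((0, 0, 0, 1, 0, 0); (1, 1, 1, 1, 1, 1); (0, 0, 0, 0, 0, 2); (0, 0, 1, 1, 1, 0))


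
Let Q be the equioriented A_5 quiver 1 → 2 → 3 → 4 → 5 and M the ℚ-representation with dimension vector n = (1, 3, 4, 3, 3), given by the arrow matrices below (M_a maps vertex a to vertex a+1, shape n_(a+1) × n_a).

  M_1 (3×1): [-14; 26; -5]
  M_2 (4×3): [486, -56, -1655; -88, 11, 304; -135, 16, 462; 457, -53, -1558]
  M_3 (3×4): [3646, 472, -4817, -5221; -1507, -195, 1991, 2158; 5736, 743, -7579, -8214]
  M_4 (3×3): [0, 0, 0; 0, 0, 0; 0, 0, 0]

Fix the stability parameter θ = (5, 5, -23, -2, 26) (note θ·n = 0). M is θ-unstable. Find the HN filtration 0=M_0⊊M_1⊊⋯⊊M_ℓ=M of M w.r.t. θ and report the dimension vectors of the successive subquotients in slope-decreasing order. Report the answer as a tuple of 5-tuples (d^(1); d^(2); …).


Barcode: M ≅ I[1,4], I[2,4]^2, I[3,3], I[5,5]^3. HN layers by μ_θ (5 steps, strictly decreasing):
  μ^(1)=26; μ^(2)=-2; μ^(3)=-13/3; μ^(4)=-9; μ^(5)=-23

((0, 0, 0, 0, 3); (0, 0, 0, 3, 0); (1, 1, 1, 0, 0); (0, 2, 2, 0, 0); (0, 0, 1, 0, 0))


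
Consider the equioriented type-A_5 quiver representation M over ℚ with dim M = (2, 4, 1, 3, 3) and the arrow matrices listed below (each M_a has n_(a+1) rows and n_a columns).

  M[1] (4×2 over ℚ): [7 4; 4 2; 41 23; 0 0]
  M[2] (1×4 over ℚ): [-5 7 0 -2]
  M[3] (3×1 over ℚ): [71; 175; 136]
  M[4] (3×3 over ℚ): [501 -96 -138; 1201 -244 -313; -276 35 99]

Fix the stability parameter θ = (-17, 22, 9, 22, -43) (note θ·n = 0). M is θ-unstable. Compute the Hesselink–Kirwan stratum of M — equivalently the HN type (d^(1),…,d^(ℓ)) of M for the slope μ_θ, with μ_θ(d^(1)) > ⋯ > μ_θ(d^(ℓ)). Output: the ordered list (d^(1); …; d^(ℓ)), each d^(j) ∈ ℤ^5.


Interval decomposition of M: I[1,2], I[1,5], I[2,2]^2, I[4,5]^2.
HN type (ℓ=4): μ^(1)=22; μ^(2)=5/2; μ^(3)=-21/2; μ^(4)=-17

((0, 3, 0, 0, 0); (0, 1, 1, 1, 1); (0, 0, 0, 2, 2); (2, 0, 0, 0, 0))


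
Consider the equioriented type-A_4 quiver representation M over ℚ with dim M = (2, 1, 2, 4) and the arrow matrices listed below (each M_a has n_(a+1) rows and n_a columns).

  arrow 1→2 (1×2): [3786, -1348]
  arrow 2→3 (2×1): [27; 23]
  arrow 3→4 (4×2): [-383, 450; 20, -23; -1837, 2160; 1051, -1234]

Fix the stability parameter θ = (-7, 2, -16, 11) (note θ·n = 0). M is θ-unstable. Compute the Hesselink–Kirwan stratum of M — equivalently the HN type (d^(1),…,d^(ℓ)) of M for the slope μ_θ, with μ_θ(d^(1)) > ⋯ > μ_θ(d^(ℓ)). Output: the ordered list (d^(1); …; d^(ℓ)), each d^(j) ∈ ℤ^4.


Barcode: M ≅ I[1,1], I[1,4], I[3,4], I[4,4]^2. HN layers by μ_θ (3 steps, strictly decreasing):
  μ^(1)=11; μ^(2)=-7; μ^(3)=-16

((0, 0, 0, 4); (2, 1, 1, 0); (0, 0, 1, 0))


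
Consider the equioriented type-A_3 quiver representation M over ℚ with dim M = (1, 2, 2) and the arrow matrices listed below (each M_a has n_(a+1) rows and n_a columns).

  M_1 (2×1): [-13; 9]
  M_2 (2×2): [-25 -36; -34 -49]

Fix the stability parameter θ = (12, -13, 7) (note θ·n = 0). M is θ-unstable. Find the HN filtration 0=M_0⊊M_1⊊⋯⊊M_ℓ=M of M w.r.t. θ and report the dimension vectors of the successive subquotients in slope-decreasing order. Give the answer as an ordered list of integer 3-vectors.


Interval decomposition of M: I[1,3], I[2,3].
HN type (ℓ=3): μ^(1)=7; μ^(2)=-1/2; μ^(3)=-13

((0, 0, 2); (1, 1, 0); (0, 1, 0))


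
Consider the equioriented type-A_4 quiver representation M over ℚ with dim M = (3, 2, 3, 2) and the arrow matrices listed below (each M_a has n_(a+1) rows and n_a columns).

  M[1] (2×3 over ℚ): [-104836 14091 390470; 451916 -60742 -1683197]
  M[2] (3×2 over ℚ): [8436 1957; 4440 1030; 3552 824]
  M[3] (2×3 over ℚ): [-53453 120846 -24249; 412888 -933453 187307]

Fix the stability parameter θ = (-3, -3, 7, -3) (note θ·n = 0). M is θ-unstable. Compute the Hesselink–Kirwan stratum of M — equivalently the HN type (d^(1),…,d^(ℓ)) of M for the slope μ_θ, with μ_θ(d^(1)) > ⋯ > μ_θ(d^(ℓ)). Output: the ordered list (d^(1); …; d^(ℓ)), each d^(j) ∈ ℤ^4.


Via rank(M_{q-1}∘⋯∘M_p): M ≅ I[1,1], I[1,2], I[1,4], I[3,3], I[3,4].
μ_θ-semistable layers: μ^(1)=7; μ^(2)=2; μ^(3)=-3

((0, 0, 1, 0); (0, 0, 2, 2); (3, 2, 0, 0))


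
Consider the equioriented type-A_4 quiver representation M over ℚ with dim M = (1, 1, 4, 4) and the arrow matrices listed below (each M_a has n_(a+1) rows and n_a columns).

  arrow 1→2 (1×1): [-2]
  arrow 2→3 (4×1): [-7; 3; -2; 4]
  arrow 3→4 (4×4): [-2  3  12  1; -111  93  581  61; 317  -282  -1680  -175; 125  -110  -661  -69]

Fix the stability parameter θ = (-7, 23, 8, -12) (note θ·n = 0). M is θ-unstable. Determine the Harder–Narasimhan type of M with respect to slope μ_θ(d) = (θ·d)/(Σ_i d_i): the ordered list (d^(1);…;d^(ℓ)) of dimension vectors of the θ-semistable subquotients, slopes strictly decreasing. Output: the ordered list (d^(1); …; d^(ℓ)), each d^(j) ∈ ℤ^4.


Via rank(M_{q-1}∘⋯∘M_p): M ≅ I[1,4], I[3,4]^3.
μ_θ-semistable layers: μ^(1)=19/3; μ^(2)=-2; μ^(3)=-7

((0, 1, 1, 1); (0, 0, 3, 3); (1, 0, 0, 0))


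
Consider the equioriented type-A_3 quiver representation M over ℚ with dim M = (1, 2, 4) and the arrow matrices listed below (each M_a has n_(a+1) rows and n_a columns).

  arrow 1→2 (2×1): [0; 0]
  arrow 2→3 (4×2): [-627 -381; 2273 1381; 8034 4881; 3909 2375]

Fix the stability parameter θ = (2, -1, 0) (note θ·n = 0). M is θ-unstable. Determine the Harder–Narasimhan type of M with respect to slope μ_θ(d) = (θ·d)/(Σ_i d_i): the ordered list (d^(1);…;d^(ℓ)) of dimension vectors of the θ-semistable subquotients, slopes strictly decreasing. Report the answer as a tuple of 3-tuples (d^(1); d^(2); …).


Via rank(M_{q-1}∘⋯∘M_p): M ≅ I[1,1], I[2,3]^2, I[3,3]^2.
μ_θ-semistable layers: μ^(1)=2; μ^(2)=0; μ^(3)=-1

((1, 0, 0); (0, 0, 4); (0, 2, 0))


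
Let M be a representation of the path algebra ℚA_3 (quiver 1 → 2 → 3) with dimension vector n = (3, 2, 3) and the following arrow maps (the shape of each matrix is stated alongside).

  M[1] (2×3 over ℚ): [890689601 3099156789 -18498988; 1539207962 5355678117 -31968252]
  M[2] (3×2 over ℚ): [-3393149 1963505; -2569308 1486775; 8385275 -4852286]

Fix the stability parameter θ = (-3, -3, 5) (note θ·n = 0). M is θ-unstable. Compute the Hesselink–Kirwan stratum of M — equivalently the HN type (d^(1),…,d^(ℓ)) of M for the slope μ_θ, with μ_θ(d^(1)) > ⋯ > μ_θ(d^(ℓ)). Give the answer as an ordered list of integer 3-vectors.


Interval decomposition of M: I[1,1], I[1,3]^2, I[3,3].
HN type (ℓ=2): μ^(1)=5; μ^(2)=-3

((0, 0, 3); (3, 2, 0))


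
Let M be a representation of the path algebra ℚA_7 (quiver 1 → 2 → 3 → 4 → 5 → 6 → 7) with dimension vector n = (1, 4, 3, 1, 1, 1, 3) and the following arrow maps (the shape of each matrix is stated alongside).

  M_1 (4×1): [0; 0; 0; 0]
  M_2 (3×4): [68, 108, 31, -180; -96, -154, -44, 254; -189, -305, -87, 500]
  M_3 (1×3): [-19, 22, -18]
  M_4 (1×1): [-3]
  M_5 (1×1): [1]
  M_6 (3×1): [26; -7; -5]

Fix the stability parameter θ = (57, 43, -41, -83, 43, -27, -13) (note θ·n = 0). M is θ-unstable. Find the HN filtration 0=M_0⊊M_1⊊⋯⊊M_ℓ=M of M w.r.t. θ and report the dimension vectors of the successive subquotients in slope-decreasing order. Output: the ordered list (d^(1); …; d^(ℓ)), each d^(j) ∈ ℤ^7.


Interval decomposition of M: I[1,1], I[2,2], I[2,3]^2, I[2,7], I[7,7]^2.
HN type (ℓ=5): μ^(1)=57; μ^(2)=43; μ^(3)=1; μ^(4)=-13; μ^(5)=-27

((1, 0, 0, 0, 0, 0, 0); (0, 1, 0, 0, 0, 0, 0); (0, 2, 2, 0, 1, 1, 1); (0, 0, 0, 0, 0, 0, 2); (0, 1, 1, 1, 0, 0, 0))


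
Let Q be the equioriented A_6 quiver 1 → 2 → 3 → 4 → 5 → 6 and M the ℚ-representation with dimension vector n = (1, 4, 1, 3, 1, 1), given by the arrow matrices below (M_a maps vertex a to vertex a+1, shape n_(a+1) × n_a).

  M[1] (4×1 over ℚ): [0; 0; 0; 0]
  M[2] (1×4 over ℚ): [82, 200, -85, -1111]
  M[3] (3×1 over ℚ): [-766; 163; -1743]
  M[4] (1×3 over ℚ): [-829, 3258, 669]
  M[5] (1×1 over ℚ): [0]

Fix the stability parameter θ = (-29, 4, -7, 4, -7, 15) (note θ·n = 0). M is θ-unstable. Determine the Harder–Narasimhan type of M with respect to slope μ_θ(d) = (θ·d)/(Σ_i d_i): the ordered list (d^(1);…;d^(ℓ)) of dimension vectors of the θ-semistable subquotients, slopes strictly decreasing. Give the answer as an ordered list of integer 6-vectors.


Barcode: M ≅ I[1,1], I[2,2]^3, I[2,5], I[4,4]^2, I[6,6]. HN layers by μ_θ (4 steps, strictly decreasing):
  μ^(1)=15; μ^(2)=4; μ^(3)=-3/2; μ^(4)=-29

((0, 0, 0, 0, 0, 1); (0, 3, 0, 2, 0, 0); (0, 1, 1, 1, 1, 0); (1, 0, 0, 0, 0, 0))


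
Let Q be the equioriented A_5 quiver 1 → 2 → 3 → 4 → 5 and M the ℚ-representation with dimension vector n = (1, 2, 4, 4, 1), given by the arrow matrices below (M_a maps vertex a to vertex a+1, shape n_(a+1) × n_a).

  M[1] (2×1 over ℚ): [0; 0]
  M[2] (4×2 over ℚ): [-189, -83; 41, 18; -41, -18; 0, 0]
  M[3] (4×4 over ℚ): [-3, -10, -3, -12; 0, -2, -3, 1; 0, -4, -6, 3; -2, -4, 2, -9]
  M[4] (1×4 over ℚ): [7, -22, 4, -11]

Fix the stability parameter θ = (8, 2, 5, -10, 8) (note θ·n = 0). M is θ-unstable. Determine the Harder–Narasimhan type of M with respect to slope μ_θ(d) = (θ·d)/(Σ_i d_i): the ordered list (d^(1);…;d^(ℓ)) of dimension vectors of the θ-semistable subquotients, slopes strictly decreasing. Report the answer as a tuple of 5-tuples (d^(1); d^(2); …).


Via rank(M_{q-1}∘⋯∘M_p): M ≅ I[1,1], I[2,4], I[2,5], I[3,3], I[3,4], I[4,4].
μ_θ-semistable layers: μ^(1)=8; μ^(2)=5; μ^(3)=-1; μ^(4)=-5/2; μ^(5)=-10

((1, 0, 0, 0, 1); (0, 0, 1, 0, 0); (0, 2, 2, 2, 0); (0, 0, 1, 1, 0); (0, 0, 0, 1, 0))


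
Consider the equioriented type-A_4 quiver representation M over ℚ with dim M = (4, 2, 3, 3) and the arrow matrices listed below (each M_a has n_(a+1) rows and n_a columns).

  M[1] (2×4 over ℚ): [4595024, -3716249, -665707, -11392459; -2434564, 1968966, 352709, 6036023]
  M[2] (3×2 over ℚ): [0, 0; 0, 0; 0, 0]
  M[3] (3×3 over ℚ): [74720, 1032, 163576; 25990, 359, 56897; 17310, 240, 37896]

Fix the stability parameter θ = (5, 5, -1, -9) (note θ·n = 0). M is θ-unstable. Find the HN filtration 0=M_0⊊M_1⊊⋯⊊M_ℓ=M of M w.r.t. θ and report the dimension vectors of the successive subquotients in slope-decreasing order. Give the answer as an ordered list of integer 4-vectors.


Barcode: M ≅ I[1,1]^2, I[1,2]^2, I[3,3], I[3,4]^2, I[4,4]. HN layers by μ_θ (4 steps, strictly decreasing):
  μ^(1)=5; μ^(2)=-1; μ^(3)=-5; μ^(4)=-9

((4, 2, 0, 0); (0, 0, 1, 0); (0, 0, 2, 2); (0, 0, 0, 1))


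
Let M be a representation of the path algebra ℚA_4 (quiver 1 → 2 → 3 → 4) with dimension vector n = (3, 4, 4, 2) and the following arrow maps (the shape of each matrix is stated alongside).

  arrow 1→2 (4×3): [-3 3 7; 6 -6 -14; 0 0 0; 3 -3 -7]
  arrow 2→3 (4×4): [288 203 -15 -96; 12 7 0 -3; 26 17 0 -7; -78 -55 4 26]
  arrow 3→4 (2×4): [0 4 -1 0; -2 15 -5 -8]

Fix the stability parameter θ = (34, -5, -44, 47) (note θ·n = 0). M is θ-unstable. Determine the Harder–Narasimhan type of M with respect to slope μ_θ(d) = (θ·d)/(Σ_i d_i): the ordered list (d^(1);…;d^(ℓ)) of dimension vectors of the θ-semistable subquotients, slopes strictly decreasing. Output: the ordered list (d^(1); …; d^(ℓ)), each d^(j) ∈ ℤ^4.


Barcode: M ≅ I[1,1]^2, I[1,4], I[2,3]^2, I[2,4]. HN layers by μ_θ (4 steps, strictly decreasing):
  μ^(1)=47; μ^(2)=34; μ^(3)=-5; μ^(4)=-49/2

((0, 0, 0, 2); (2, 0, 0, 0); (1, 1, 1, 0); (0, 3, 3, 0))


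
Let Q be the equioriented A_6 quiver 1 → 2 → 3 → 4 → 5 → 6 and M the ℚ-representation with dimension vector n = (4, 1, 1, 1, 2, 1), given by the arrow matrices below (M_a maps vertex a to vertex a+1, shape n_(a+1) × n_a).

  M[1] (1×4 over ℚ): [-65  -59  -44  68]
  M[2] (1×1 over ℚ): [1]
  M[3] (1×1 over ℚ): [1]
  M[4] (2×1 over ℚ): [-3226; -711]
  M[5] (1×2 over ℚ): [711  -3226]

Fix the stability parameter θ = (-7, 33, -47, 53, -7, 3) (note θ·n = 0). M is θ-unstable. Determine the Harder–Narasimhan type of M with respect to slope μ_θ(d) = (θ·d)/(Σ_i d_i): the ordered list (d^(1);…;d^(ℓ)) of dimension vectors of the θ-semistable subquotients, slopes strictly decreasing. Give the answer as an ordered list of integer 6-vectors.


Interval decomposition of M: I[1,1]^3, I[1,5], I[5,6].
HN type (ℓ=3): μ^(1)=23; μ^(2)=3; μ^(3)=-7

((0, 0, 0, 1, 1, 0); (0, 0, 0, 0, 0, 1); (4, 1, 1, 0, 1, 0))


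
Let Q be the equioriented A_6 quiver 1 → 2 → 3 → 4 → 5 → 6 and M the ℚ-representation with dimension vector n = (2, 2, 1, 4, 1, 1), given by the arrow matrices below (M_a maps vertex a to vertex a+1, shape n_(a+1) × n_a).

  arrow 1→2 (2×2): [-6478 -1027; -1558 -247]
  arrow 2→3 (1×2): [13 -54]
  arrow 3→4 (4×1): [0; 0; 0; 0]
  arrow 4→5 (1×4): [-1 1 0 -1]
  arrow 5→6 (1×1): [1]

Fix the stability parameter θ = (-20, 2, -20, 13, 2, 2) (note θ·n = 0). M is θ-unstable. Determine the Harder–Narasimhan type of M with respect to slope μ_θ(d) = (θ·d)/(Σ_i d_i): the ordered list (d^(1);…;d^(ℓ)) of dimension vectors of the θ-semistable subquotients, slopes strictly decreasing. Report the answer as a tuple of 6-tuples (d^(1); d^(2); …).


Via rank(M_{q-1}∘⋯∘M_p): M ≅ I[1,1], I[1,3], I[2,2], I[4,4]^3, I[4,6].
μ_θ-semistable layers: μ^(1)=13; μ^(2)=17/3; μ^(3)=2; μ^(4)=-9; μ^(5)=-20

((0, 0, 0, 3, 0, 0); (0, 0, 0, 1, 1, 1); (0, 1, 0, 0, 0, 0); (0, 1, 1, 0, 0, 0); (2, 0, 0, 0, 0, 0))


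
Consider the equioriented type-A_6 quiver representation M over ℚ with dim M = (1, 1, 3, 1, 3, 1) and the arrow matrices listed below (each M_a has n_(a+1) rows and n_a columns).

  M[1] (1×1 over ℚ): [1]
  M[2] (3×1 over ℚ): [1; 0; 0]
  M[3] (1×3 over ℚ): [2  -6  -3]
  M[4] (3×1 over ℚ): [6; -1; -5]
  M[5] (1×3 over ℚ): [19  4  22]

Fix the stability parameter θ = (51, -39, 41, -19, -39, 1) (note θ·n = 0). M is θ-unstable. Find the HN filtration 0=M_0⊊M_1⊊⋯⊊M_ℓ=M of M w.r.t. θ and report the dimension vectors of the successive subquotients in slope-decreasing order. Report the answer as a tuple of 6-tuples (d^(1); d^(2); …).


Via rank(M_{q-1}∘⋯∘M_p): M ≅ I[1,5], I[3,3]^2, I[5,5], I[5,6].
μ_θ-semistable layers: μ^(1)=41; μ^(2)=1; μ^(3)=-1; μ^(4)=-39

((0, 0, 2, 0, 0, 0); (0, 0, 0, 0, 0, 1); (1, 1, 1, 1, 1, 0); (0, 0, 0, 0, 2, 0))


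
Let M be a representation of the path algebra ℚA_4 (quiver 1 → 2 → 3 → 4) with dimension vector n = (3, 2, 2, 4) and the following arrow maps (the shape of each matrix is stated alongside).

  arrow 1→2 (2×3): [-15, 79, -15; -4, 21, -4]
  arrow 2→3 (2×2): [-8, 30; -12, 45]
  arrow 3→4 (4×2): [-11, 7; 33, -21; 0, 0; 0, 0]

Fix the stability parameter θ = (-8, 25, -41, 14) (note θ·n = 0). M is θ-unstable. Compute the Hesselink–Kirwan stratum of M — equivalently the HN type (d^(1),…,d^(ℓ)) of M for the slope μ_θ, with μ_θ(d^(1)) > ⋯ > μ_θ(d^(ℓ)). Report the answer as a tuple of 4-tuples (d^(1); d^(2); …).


Barcode: M ≅ I[1,1], I[1,2], I[1,4], I[3,3], I[4,4]^3. HN layers by μ_θ (4 steps, strictly decreasing):
  μ^(1)=25; μ^(2)=14; μ^(3)=-8; μ^(4)=-41

((0, 1, 0, 0); (0, 0, 0, 4); (3, 1, 1, 0); (0, 0, 1, 0))


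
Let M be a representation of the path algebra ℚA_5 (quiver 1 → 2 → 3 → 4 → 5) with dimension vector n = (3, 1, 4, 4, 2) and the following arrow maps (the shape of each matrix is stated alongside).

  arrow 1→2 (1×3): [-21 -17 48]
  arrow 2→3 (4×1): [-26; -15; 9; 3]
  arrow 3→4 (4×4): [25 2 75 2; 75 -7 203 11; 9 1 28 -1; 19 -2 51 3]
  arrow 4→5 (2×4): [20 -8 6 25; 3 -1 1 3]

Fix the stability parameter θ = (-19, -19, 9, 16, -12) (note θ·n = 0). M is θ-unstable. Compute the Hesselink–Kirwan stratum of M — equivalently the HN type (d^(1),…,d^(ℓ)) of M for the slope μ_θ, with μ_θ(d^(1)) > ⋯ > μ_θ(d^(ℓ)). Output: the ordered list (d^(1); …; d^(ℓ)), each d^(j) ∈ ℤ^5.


Via rank(M_{q-1}∘⋯∘M_p): M ≅ I[1,1]^2, I[1,4], I[3,4], I[3,5]^2.
μ_θ-semistable layers: μ^(1)=16; μ^(2)=9; μ^(3)=13/3; μ^(4)=-19

((0, 0, 0, 2, 0); (0, 0, 2, 0, 0); (0, 0, 2, 2, 2); (3, 1, 0, 0, 0))
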